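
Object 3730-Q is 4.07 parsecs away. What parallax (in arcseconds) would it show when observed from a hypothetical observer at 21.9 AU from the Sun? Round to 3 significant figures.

5.38 arcsec

p (arcsec) = B (AU) / d (pc).
p = 21.9 / 4.07 = 5.3808 arcsec.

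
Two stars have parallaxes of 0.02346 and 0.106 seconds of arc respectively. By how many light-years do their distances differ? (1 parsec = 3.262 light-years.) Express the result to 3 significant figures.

d_A = 1/0.02346″ = 42.626 pc; d_B = 1/0.1060″ = 9.434 pc.
|d_B − d_A| = |9.434 − 42.626| = 33.192 pc = 33.192 × 3.262 ly = 108.27 ly.

108 ly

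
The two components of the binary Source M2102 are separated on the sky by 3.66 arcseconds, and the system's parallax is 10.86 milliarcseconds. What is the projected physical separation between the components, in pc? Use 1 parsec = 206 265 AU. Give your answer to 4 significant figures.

0.001634 pc

d = 1/p = 1/0.01086″ = 92.081 pc.
At distance d (pc), an angle of θ arcsec spans θ·d AU: s = 3.66 × 92.081 = 337.02 AU.
= 337.02 / 206265 = 0.0016339 pc.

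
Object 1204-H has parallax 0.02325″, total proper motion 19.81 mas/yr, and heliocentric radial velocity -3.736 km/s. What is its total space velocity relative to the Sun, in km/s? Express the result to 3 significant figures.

5.50 km/s

d = 1/p = 1/0.02325″ = 43.011 pc.
μ = 19.81 mas/yr = 0.01981 ″/yr.
v_t = 4.740 μ d = 4.740 × 0.01981 × 43.011 = 4.0387 km/s.
v = √(v_r² + v_t²) = √((-3.736)² + 4.0387²) = √30.2688 = 5.5017 km/s.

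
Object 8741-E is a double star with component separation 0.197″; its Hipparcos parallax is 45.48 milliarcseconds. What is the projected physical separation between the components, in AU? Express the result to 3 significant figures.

4.33 AU

d = 1/p = 1/0.04548″ = 21.988 pc.
At distance d (pc), an angle of θ arcsec spans θ·d AU: s = 0.197 × 21.988 = 4.3316 AU.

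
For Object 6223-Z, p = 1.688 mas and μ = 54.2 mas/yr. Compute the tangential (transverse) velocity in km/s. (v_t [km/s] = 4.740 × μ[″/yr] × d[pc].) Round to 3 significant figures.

152 km/s

d = 1/p = 1/0.001688″ = 592.42 pc.
μ = 54.2 mas/yr = 0.0542 ″/yr.
v_t = 4.74 × μ × d = 4.74 × 0.0542 × 592.42 = 152.2 km/s.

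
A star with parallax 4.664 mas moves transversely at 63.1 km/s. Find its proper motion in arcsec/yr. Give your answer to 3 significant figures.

0.0621 arcsec/yr

d = 1/p = 1/0.004664″ = 214.41 pc.
μ = v_t / (4.74 d) = 63.1 / (4.74 × 214.41) = 63.1 / 1016.3 = 0.062088 ″/yr.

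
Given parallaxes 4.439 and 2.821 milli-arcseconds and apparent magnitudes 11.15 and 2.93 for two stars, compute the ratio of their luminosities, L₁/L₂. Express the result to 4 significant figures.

L₁/L₂ = 0.0002081

d₁ = 1/p₁ = 1/0.004439″ = 225.28 pc; d₂ = 1/p₂ = 1/0.002821″ = 354.48 pc.
M₁ = m₁ − 5 log₁₀ d₁ + 5 = 11.15 − 11.7636 + 5 = 4.3864.
M₂ = 2.93 − 12.7480 + 5 = -4.8180.
L₁/L₂ = 10^(0.4(M₂ − M₁)) = 10^(0.4 × (-9.2044)) = 10^(-3.68176) = 0.00020808.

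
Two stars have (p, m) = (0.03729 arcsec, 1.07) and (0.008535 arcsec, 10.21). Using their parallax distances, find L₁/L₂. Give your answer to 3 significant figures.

d₁ = 1/p₁ = 1/0.03729″ = 26.817 pc; d₂ = 1/p₂ = 1/0.008535″ = 117.16 pc.
M₁ = m₁ − 5 log₁₀ d₁ + 5 = 1.07 − 7.1421 + 5 = -1.0721.
M₂ = 10.21 − 10.3439 + 5 = 4.8661.
L₁/L₂ = 10^(0.4(M₂ − M₁)) = 10^(0.4 × 5.9382) = 10^2.37528 = 237.29.

L₁/L₂ = 237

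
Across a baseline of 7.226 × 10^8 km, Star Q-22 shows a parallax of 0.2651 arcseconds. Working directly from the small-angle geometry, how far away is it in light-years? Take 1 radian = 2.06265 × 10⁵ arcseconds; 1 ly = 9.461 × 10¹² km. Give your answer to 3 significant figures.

59.4 ly

θ = 0.2651″ = 0.2651/206265 = 1.2852 × 10^-6 rad.
d = B/θ = (7.226 × 10^8) / (1.2852 × 10^-6) = 5.6225 × 10^14 km = (5.6225 × 10^14) / (9.461 × 10^12) ly = 59.428 ly.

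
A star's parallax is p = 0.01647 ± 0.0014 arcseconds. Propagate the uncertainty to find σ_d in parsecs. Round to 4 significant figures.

5.161 pc

d = 1/p, so σ_d = σ_p / p².
σ_d = 0.00140 / (0.01647)² = 0.00140 / 0.00027126 = 5.1611 pc.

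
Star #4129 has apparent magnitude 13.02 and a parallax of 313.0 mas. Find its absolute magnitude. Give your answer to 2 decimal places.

d = 1/p = 1/0.3130″ = 3.1949 pc.
m − M = 5 log₁₀(3.1949) − 5 = 2.5223 − 5 = -2.4777.
M = m − (m − M) = 13.02 − (-2.4777) = 15.50.

M = 15.50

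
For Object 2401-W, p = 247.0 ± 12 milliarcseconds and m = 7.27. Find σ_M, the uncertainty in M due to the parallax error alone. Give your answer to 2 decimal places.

σ_M = 0.11 mag

M = m − 5 log₁₀ d + 5 = m + 5 log₁₀ p + 5, so ∂M/∂p = 5/(p ln 10).
σ_M = (5/ln 10) · (σ_p/p) = 2.1715 × 12/247.0 = 2.1715 × 0.048583 = 0.1055.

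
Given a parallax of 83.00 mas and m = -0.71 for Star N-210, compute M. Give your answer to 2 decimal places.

M = -1.11

d = 1/p = 1/0.08300″ = 12.048 pc.
m − M = 5 log₁₀(12.048) − 5 = 5.4046 − 5 = 0.4046.
M = m − (m − M) = -0.71 − 0.4046 = -1.11.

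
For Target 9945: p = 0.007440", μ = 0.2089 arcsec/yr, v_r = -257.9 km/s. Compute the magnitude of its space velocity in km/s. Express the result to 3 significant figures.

290 km/s

d = 1/p = 1/0.007440″ = 134.41 pc.
v_t = 4.740 μ d = 4.740 × 0.2089 × 134.41 = 133.09 km/s.
v = √(v_r² + v_t²) = √((-257.9)² + 133.09²) = √84225.4 = 290.22 km/s.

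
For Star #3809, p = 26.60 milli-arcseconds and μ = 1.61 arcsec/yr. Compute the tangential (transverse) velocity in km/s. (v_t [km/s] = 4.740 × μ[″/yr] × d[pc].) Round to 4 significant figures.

d = 1/p = 1/0.02660″ = 37.594 pc.
v_t = 4.74 × μ × d = 4.74 × 1.61 × 37.594 = 286.89 km/s.

286.9 km/s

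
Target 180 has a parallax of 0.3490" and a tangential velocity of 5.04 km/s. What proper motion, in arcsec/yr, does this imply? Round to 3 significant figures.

d = 1/p = 1/0.3490″ = 2.8653 pc.
μ = v_t / (4.74 d) = 5.04 / (4.74 × 2.8653) = 5.04 / 13.582 = 0.37108 ″/yr.

0.371 arcsec/yr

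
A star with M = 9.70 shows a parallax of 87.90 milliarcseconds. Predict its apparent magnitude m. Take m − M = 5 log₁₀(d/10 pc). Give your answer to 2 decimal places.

d = 1/p = 1/0.08790″ = 11.377 pc.
m − M = 5 log₁₀ d − 5 = 5 log₁₀(11.377) − 5 = 5.2801 − 5 = 0.2801.
m = M + (m − M) = 9.70 + 0.2801 = 9.98.

m = 9.98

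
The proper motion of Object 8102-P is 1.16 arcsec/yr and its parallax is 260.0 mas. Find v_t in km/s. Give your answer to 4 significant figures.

21.15 km/s

d = 1/p = 1/0.2600″ = 3.8462 pc.
v_t = 4.74 × μ × d = 4.74 × 1.16 × 3.8462 = 21.148 km/s.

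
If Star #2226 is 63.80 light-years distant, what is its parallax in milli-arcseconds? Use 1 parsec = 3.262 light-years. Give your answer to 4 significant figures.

51.13 mas

d = 63.80 ly ÷ 3.262 = 19.559 pc.
p = 1/d = 1/19.559 = 0.051127 arcsec.
= 0.051127 × 1000 = 51.127 mas.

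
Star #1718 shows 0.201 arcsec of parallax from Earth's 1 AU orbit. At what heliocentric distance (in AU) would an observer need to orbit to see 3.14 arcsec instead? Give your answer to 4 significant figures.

Parallax scales linearly with baseline: p ∝ B, so B = p_target / p_Earth × 1 AU.
B = 3.14 / 0.201 = 15.622 AU.

15.62 AU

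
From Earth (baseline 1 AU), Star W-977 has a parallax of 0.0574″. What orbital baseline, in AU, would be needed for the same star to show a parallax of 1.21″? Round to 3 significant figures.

Parallax scales linearly with baseline: p ∝ B, so B = p_target / p_Earth × 1 AU.
B = 1.21 / 0.0574 = 21.08 AU.

21.1 AU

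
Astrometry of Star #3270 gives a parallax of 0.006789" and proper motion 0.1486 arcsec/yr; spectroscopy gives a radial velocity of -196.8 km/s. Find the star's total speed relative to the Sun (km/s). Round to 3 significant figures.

222 km/s

d = 1/p = 1/0.006789″ = 147.3 pc.
v_t = 4.740 μ d = 4.740 × 0.1486 × 147.3 = 103.75 km/s.
v = √(v_r² + v_t²) = √((-196.8)² + 103.75²) = √49494.3 = 222.47 km/s.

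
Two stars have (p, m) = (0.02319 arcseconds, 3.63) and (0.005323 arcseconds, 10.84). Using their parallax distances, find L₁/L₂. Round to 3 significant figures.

d₁ = 1/p₁ = 1/0.02319″ = 43.122 pc; d₂ = 1/p₂ = 1/0.005323″ = 187.86 pc.
M₁ = m₁ − 5 log₁₀ d₁ + 5 = 3.63 − 8.1735 + 5 = 0.4565.
M₂ = 10.84 − 11.3692 + 5 = 4.4708.
L₁/L₂ = 10^(0.4(M₂ − M₁)) = 10^(0.4 × 4.0143) = 10^1.60572 = 40.339.

L₁/L₂ = 40.3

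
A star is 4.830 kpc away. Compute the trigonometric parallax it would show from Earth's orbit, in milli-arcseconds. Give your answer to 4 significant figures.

0.2070 mas

d = 4.830 kpc = 4830 pc.
p = 1/d = 1/4830 = 0.00020704 arcsec.
= 0.00020704 × 1000 = 0.20704 mas.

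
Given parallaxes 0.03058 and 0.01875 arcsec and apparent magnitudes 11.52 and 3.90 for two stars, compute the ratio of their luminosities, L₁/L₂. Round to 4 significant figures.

L₁/L₂ = 0.0003366

d₁ = 1/p₁ = 1/0.03058″ = 32.701 pc; d₂ = 1/p₂ = 1/0.01875″ = 53.333 pc.
M₁ = m₁ − 5 log₁₀ d₁ + 5 = 11.52 − 7.5728 + 5 = 8.9472.
M₂ = 3.90 − 8.6350 + 5 = 0.2650.
L₁/L₂ = 10^(0.4(M₂ − M₁)) = 10^(0.4 × (-8.6822)) = 10^(-3.47288) = 0.0003366.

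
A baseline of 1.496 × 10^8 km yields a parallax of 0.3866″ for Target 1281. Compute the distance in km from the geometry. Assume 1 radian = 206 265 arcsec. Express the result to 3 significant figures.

θ = 0.3866″ = 0.3866/206265 = 1.8743 × 10^-6 rad.
d = B/θ = (1.496 × 10^8) / (1.8743 × 10^-6) = 7.9816 × 10^13 km.

7.98 × 10^13 km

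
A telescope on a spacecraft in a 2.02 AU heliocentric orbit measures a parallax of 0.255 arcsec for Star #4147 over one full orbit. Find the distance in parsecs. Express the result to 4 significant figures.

With baseline B (in AU) and parallax p (in arcsec), d = B/p parsecs.
d = 2.02 / 0.255 = 7.9216 pc.

7.922 pc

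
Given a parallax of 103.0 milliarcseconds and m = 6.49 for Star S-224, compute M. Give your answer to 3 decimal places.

d = 1/p = 1/0.1030″ = 9.7087 pc.
m − M = 5 log₁₀(9.7087) − 5 = 4.9358 − 5 = -0.0642.
M = m − (m − M) = 6.49 − (-0.0642) = 6.554.

M = 6.554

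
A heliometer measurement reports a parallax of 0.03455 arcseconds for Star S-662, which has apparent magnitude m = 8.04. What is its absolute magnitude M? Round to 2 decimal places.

d = 1/p = 1/0.03455″ = 28.944 pc.
m − M = 5 log₁₀(28.944) − 5 = 7.3078 − 5 = 2.3078.
M = m − (m − M) = 8.04 − 2.3078 = 5.73.

M = 5.73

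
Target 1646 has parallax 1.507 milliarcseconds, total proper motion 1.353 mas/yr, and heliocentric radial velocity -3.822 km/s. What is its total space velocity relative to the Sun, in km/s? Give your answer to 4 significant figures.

5.720 km/s

d = 1/p = 1/0.001507″ = 663.57 pc.
μ = 1.353 mas/yr = 0.001353 ″/yr.
v_t = 4.740 μ d = 4.740 × 0.001353 × 663.57 = 4.2556 km/s.
v = √(v_r² + v_t²) = √((-3.822)² + 4.2556²) = √32.7178 = 5.7199 km/s.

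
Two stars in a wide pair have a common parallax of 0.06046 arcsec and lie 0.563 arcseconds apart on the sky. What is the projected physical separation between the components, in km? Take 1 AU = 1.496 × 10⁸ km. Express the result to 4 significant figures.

d = 1/p = 1/0.06046″ = 16.54 pc.
At distance d (pc), an angle of θ arcsec spans θ·d AU: s = 0.563 × 16.54 = 9.312 AU.
= 9.312 × 1.496 × 10⁸ km = 1.3931 × 10^9 km.

1.393 × 10^9 km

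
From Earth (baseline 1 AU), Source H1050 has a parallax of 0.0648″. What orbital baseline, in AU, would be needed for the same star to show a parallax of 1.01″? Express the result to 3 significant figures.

Parallax scales linearly with baseline: p ∝ B, so B = p_target / p_Earth × 1 AU.
B = 1.01 / 0.0648 = 15.586 AU.

15.6 AU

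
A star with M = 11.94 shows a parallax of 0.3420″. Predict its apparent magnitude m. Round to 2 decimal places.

d = 1/p = 1/0.3420″ = 2.924 pc.
m − M = 5 log₁₀ d − 5 = 5 log₁₀(2.924) − 5 = 2.3299 − 5 = -2.6701.
m = M + (m − M) = 11.94 + (-2.6701) = 9.27.

m = 9.27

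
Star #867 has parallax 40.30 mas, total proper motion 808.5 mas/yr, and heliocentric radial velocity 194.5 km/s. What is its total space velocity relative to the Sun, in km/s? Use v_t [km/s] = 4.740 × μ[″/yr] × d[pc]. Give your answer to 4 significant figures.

216.5 km/s

d = 1/p = 1/0.04030″ = 24.814 pc.
μ = 808.5 mas/yr = 0.8085 ″/yr.
v_t = 4.740 μ d = 4.740 × 0.8085 × 24.814 = 95.094 km/s.
v = √(v_r² + v_t²) = √(194.5² + 95.094²) = √46873.1 = 216.5 km/s.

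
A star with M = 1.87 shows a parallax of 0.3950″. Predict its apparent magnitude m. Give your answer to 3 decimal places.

m = -1.113

d = 1/p = 1/0.3950″ = 2.5316 pc.
m − M = 5 log₁₀ d − 5 = 5 log₁₀(2.5316) − 5 = 2.0170 − 5 = -2.9830.
m = M + (m − M) = 1.87 + (-2.9830) = -1.113.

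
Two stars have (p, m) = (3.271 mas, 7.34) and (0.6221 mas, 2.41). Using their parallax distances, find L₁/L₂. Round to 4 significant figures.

d₁ = 1/p₁ = 1/0.003271″ = 305.72 pc; d₂ = 1/p₂ = 1/0.0006221″ = 1607.5 pc.
M₁ = m₁ − 5 log₁₀ d₁ + 5 = 7.34 − 12.4266 + 5 = -0.0866.
M₂ = 2.41 − 16.0308 + 5 = -8.6208.
L₁/L₂ = 10^(0.4(M₂ − M₁)) = 10^(0.4 × (-8.5342)) = 10^(-3.41368) = 0.00038576.

L₁/L₂ = 0.0003858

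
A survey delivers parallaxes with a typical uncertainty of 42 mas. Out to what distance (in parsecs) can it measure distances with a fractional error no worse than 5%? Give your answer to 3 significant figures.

σ_d/d = σ_p/p, so the condition is σ_p/p ≤ 0.05, i.e. p ≥ σ_p/0.05.
p_min = 42/0.05 = 840 mas = 0.84 arcsec.
d_max = 1/p_min = 1/0.84 = 1.1905 pc.

1.19 pc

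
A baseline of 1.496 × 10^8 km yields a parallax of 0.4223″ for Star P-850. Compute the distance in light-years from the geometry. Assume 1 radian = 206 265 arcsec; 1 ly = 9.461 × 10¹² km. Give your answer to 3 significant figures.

7.72 ly

θ = 0.4223″ = 0.4223/206265 = 2.0474 × 10^-6 rad.
d = B/θ = (1.496 × 10^8) / (2.0474 × 10^-6) = 7.3068 × 10^13 km = (7.3068 × 10^13) / (9.461 × 10^12) ly = 7.7231 ly.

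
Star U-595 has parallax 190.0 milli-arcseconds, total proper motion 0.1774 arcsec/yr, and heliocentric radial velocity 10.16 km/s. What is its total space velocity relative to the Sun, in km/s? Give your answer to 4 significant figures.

d = 1/p = 1/0.1900″ = 5.2632 pc.
v_t = 4.740 μ d = 4.740 × 0.1774 × 5.2632 = 4.4257 km/s.
v = √(v_r² + v_t²) = √(10.16² + 4.4257²) = √122.812 = 11.082 km/s.

11.08 km/s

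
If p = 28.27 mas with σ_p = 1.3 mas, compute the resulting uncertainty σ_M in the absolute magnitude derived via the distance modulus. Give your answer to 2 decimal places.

M = m − 5 log₁₀ d + 5 = m + 5 log₁₀ p + 5, so ∂M/∂p = 5/(p ln 10).
σ_M = (5/ln 10) · (σ_p/p) = 2.1715 × 1.3/28.27 = 2.1715 × 0.045985 = 0.099856.

σ_M = 0.10 mag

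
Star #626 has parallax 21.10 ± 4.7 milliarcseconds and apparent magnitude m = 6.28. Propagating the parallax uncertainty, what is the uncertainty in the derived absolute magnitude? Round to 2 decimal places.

M = m − 5 log₁₀ d + 5 = m + 5 log₁₀ p + 5, so ∂M/∂p = 5/(p ln 10).
σ_M = (5/ln 10) · (σ_p/p) = 2.1715 × 4.7/21.10 = 2.1715 × 0.22275 = 0.4837.

σ_M = 0.48 mag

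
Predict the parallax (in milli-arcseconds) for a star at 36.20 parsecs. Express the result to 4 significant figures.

p = 1/d = 1/36.2 = 0.027624 arcsec.
= 0.027624 × 1000 = 27.624 mas.

27.62 mas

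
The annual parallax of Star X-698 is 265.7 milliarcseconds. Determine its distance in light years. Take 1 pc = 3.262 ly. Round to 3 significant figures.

p = 265.7 milliarcseconds = 0.2657 arcsec.
d = 1/p = 1/0.2657 = 3.7636 pc.
In light-years: 3.7636 × 3.262 = 12.277 ly.

12.3 light years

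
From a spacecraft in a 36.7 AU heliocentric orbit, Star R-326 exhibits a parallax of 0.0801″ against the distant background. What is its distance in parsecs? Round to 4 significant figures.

458.2 pc

With baseline B (in AU) and parallax p (in arcsec), d = B/p parsecs.
d = 36.7 / 0.0801 = 458.18 pc.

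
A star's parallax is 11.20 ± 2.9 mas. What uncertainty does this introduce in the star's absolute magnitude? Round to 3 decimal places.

σ_M = 0.562 mag

M = m − 5 log₁₀ d + 5 = m + 5 log₁₀ p + 5, so ∂M/∂p = 5/(p ln 10).
σ_M = (5/ln 10) · (σ_p/p) = 2.1715 × 2.9/11.20 = 2.1715 × 0.25893 = 0.56227.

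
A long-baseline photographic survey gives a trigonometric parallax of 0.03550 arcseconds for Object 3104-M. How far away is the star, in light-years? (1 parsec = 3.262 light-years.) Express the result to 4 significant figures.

d = 1/p = 1/0.03550 = 28.169 pc.
In light-years: 28.169 × 3.262 = 91.887 ly.

91.89 light years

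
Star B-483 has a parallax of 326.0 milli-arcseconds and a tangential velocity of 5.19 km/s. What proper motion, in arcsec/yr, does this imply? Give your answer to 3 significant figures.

d = 1/p = 1/0.3260″ = 3.0675 pc.
μ = v_t / (4.74 d) = 5.19 / (4.74 × 3.0675) = 5.19 / 14.54 = 0.35695 ″/yr.

0.357 arcsec/yr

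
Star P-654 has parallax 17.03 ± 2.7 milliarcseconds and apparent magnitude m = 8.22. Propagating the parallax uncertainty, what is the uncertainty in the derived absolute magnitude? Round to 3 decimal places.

M = m − 5 log₁₀ d + 5 = m + 5 log₁₀ p + 5, so ∂M/∂p = 5/(p ln 10).
σ_M = (5/ln 10) · (σ_p/p) = 2.1715 × 2.7/17.03 = 2.1715 × 0.15854 = 0.34427.

σ_M = 0.344 mag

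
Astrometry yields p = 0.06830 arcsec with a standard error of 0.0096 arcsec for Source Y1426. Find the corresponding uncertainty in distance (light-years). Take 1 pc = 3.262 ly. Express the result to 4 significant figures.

d = 1/p, so σ_d = σ_p / p².
σ_d = 0.00960 / (0.06830)² = 0.00960 / 0.0046649 = 2.0579 pc = 2.0579 × 3.262 ly = 6.7129 ly.

6.713 ly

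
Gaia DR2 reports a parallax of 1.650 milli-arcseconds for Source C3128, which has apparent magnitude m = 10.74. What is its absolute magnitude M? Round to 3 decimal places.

d = 1/p = 1/0.001650″ = 606.06 pc.
m − M = 5 log₁₀(606.06) − 5 = 13.9126 − 5 = 8.9126.
M = m − (m − M) = 10.74 − 8.9126 = 1.827.

M = 1.827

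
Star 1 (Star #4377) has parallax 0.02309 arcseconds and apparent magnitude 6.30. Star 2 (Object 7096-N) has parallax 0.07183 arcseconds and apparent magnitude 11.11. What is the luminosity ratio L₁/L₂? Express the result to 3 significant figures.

L₁/L₂ = 812

d₁ = 1/p₁ = 1/0.02309″ = 43.309 pc; d₂ = 1/p₂ = 1/0.07183″ = 13.922 pc.
M₁ = m₁ − 5 log₁₀ d₁ + 5 = 6.30 − 8.1829 + 5 = 3.1171.
M₂ = 11.11 − 5.7185 + 5 = 10.3915.
L₁/L₂ = 10^(0.4(M₂ − M₁)) = 10^(0.4 × 7.2744) = 10^2.90976 = 812.38.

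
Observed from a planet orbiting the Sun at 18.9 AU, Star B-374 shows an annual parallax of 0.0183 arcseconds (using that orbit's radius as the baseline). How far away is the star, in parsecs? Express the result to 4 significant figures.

With baseline B (in AU) and parallax p (in arcsec), d = B/p parsecs.
d = 18.9 / 0.0183 = 1032.8 pc.

1033 pc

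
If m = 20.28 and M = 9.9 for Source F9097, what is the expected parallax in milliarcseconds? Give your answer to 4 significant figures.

0.8395 mas

m − M = 20.28 − 9.9 = 10.38.
d = 10^((m−M)/5 + 1) = 10^3.076 = 1191.2 pc.
p = 1/d = 1/1191.2 = 0.00083949 arcsec = 0.83949 mas.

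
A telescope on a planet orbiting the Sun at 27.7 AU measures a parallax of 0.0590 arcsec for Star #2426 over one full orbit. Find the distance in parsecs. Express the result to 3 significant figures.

With baseline B (in AU) and parallax p (in arcsec), d = B/p parsecs.
d = 27.7 / 0.0590 = 469.49 pc.

469 pc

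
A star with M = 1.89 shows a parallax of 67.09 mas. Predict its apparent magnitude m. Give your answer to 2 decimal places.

m = 2.76

d = 1/p = 1/0.06709″ = 14.905 pc.
m − M = 5 log₁₀ d − 5 = 5 log₁₀(14.905) − 5 = 5.8667 − 5 = 0.8667.
m = M + (m − M) = 1.89 + 0.8667 = 2.76.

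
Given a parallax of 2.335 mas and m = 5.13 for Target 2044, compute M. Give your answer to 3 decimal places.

d = 1/p = 1/0.002335″ = 428.27 pc.
m − M = 5 log₁₀(428.27) − 5 = 13.1586 − 5 = 8.1586.
M = m − (m − M) = 5.13 − 8.1586 = -3.029.

M = -3.029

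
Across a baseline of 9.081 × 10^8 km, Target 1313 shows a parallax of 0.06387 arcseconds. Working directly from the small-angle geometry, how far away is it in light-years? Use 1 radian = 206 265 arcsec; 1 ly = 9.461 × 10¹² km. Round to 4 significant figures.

θ = 0.06387″ = 0.06387/206265 = 3.0965 × 10^-7 rad.
d = B/θ = (9.081 × 10^8) / (3.0965 × 10^-7) = 2.9327 × 10^15 km = (2.9327 × 10^15) / (9.461 × 10^12) ly = 309.98 ly.

310.0 ly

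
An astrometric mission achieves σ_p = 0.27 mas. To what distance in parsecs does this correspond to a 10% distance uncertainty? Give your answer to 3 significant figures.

370 pc

σ_d/d = σ_p/p, so the condition is σ_p/p ≤ 0.10, i.e. p ≥ σ_p/0.10.
p_min = 0.27/0.10 = 2.7 mas = 0.0027 arcsec.
d_max = 1/p_min = 1/0.0027 = 370.37 pc.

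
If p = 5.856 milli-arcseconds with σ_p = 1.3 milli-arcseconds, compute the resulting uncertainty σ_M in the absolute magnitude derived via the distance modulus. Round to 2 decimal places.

σ_M = 0.48 mag

M = m − 5 log₁₀ d + 5 = m + 5 log₁₀ p + 5, so ∂M/∂p = 5/(p ln 10).
σ_M = (5/ln 10) · (σ_p/p) = 2.1715 × 1.3/5.856 = 2.1715 × 0.22199 = 0.48205.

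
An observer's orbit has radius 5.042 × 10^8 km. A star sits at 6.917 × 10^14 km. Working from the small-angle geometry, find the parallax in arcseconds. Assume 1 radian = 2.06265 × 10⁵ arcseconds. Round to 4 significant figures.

0.1504 arcsec

θ ≈ B/d = (5.042 × 10^8) / (6.917 × 10^14) = 7.2893 × 10^-7 rad.
In arcseconds: 7.2893 × 10^-7 × 206265 = 0.15035″.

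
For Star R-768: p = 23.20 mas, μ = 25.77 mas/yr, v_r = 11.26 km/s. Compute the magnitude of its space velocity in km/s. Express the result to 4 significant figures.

12.43 km/s

d = 1/p = 1/0.02320″ = 43.103 pc.
μ = 25.77 mas/yr = 0.02577 ″/yr.
v_t = 4.740 μ d = 4.740 × 0.02577 × 43.103 = 5.265 km/s.
v = √(v_r² + v_t²) = √(11.26² + 5.265²) = √154.508 = 12.43 km/s.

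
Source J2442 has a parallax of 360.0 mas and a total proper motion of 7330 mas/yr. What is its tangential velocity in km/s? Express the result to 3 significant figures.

96.5 km/s

d = 1/p = 1/0.3600″ = 2.7778 pc.
μ = 7330 mas/yr = 7.33 ″/yr.
v_t = 4.74 × μ × d = 4.74 × 7.33 × 2.7778 = 96.512 km/s.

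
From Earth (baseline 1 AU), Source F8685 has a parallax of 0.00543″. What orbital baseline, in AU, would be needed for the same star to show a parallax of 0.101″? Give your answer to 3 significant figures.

18.6 AU

Parallax scales linearly with baseline: p ∝ B, so B = p_target / p_Earth × 1 AU.
B = 0.101 / 0.00543 = 18.6 AU.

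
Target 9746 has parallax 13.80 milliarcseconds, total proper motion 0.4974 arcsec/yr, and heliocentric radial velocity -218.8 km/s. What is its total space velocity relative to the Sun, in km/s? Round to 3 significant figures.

278 km/s

d = 1/p = 1/0.01380″ = 72.464 pc.
v_t = 4.740 μ d = 4.740 × 0.4974 × 72.464 = 170.85 km/s.
v = √(v_r² + v_t²) = √((-218.8)² + 170.85²) = √77063.2 = 277.6 km/s.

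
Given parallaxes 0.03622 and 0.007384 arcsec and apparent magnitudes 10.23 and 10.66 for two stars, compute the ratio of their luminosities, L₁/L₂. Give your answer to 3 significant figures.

d₁ = 1/p₁ = 1/0.03622″ = 27.609 pc; d₂ = 1/p₂ = 1/0.007384″ = 135.43 pc.
M₁ = m₁ − 5 log₁₀ d₁ + 5 = 10.23 − 7.2053 + 5 = 8.0247.
M₂ = 10.66 − 10.6586 + 5 = 5.0014.
L₁/L₂ = 10^(0.4(M₂ − M₁)) = 10^(0.4 × (-3.0233)) = 10^(-1.20932) = 0.061756.

L₁/L₂ = 0.0618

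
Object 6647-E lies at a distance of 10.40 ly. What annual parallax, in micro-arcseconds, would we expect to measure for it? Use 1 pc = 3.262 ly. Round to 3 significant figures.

314000 μas

d = 10.40 ly ÷ 3.262 = 3.1882 pc.
p = 1/d = 1/3.1882 = 0.31366 arcsec.
= 0.31366 × 10⁶ = 3.1366 × 10^5 μas.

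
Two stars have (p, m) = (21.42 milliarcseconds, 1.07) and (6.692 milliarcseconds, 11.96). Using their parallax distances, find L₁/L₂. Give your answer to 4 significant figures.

d₁ = 1/p₁ = 1/0.02142″ = 46.685 pc; d₂ = 1/p₂ = 1/0.006692″ = 149.43 pc.
M₁ = m₁ − 5 log₁₀ d₁ + 5 = 1.07 − 8.3459 + 5 = -2.2759.
M₂ = 11.96 − 10.8722 + 5 = 6.0878.
L₁/L₂ = 10^(0.4(M₂ − M₁)) = 10^(0.4 × 8.3637) = 10^3.34548 = 2215.5.

L₁/L₂ = 2216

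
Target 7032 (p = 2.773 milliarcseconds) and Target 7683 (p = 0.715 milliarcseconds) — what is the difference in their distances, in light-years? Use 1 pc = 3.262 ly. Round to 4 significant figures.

3386 ly

d_A = 1/0.002773″ = 360.62 pc; d_B = 1/0.0007150″ = 1398.6 pc.
|d_B − d_A| = |1398.6 − 360.62| = 1038 pc = 1038 × 3.262 ly = 3386 ly.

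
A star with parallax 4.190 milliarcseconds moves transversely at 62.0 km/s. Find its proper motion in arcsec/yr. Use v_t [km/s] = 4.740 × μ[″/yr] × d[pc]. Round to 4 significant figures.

0.05481 arcsec/yr

d = 1/p = 1/0.004190″ = 238.66 pc.
μ = v_t / (4.74 d) = 62.0 / (4.74 × 238.66) = 62.0 / 1131.2 = 0.054809 ″/yr.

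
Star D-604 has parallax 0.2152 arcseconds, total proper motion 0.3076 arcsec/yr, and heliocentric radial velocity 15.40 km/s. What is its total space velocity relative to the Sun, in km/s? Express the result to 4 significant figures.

16.82 km/s

d = 1/p = 1/0.2152″ = 4.6468 pc.
v_t = 4.740 μ d = 4.740 × 0.3076 × 4.6468 = 6.7751 km/s.
v = √(v_r² + v_t²) = √(15.40² + 6.7751²) = √283.062 = 16.824 km/s.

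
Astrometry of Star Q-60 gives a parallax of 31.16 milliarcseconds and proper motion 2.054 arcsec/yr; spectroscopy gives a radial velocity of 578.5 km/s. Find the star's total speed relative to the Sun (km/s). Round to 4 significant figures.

d = 1/p = 1/0.03116″ = 32.092 pc.
v_t = 4.740 μ d = 4.740 × 2.054 × 32.092 = 312.45 km/s.
v = √(v_r² + v_t²) = √(578.5² + 312.45²) = √432287 = 657.49 km/s.

657.5 km/s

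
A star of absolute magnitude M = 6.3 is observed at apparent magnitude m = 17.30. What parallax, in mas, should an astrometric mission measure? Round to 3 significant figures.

m − M = 17.30 − 6.3 = 11.00.
d = 10^((m−M)/5 + 1) = 10^3.200 = 1584.9 pc.
p = 1/d = 1/1584.9 = 0.00063095 arcsec = 0.63095 mas.

0.631 mas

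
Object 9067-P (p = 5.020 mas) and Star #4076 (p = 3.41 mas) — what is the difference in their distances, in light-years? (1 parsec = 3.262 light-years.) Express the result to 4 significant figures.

d_A = 1/0.005020″ = 199.2 pc; d_B = 1/0.003410″ = 293.26 pc.
|d_B − d_A| = |293.26 − 199.2| = 94.06 pc = 94.06 × 3.262 ly = 306.82 ly.

306.8 ly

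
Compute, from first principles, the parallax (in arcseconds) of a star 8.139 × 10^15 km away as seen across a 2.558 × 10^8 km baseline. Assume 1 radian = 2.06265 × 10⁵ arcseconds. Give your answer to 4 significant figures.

0.006483 arcsec

θ ≈ B/d = (2.558 × 10^8) / (8.139 × 10^15) = 3.1429 × 10^-8 rad.
In arcseconds: 3.1429 × 10^-8 × 206265 = 0.0064827″.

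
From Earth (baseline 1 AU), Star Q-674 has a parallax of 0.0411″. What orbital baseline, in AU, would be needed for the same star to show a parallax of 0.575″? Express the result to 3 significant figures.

14.0 AU

Parallax scales linearly with baseline: p ∝ B, so B = p_target / p_Earth × 1 AU.
B = 0.575 / 0.0411 = 13.99 AU.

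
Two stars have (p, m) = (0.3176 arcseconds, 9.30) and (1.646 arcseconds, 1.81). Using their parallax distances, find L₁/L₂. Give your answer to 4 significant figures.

L₁/L₂ = 0.02711

d₁ = 1/p₁ = 1/0.3176″ = 3.1486 pc; d₂ = 1/p₂ = 1/1.646″ = 0.60753 pc.
M₁ = m₁ − 5 log₁₀ d₁ + 5 = 9.30 − 2.4906 + 5 = 11.8094.
M₂ = 1.81 − (-1.0822) + 5 = 7.8922.
L₁/L₂ = 10^(0.4(M₂ − M₁)) = 10^(0.4 × (-3.9172)) = 10^(-1.56688) = 0.027109.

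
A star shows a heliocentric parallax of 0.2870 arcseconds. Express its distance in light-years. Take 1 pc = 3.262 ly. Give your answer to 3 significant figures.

11.4 light years

d = 1/p = 1/0.2870 = 3.4843 pc.
In light-years: 3.4843 × 3.262 = 11.366 ly.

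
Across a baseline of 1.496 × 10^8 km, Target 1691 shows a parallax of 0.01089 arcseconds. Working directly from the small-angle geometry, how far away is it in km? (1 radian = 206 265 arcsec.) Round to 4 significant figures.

2.834 × 10^15 km

θ = 0.01089″ = 0.01089/206265 = 5.2796 × 10^-8 rad.
d = B/θ = (1.496 × 10^8) / (5.2796 × 10^-8) = 2.8335 × 10^15 km.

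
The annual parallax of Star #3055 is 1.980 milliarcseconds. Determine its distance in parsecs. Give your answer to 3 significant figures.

p = 1.980 milliarcseconds = 0.001980 arcsec.
d = 1/p = 1/0.001980 = 505.05 pc.

505 pc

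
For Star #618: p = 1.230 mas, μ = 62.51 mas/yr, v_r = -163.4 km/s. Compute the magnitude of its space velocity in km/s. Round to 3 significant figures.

d = 1/p = 1/0.001230″ = 813.01 pc.
μ = 62.51 mas/yr = 0.06251 ″/yr.
v_t = 4.740 μ d = 4.740 × 0.06251 × 813.01 = 240.89 km/s.
v = √(v_r² + v_t²) = √((-163.4)² + 240.89²) = √84727.6 = 291.08 km/s.

291 km/s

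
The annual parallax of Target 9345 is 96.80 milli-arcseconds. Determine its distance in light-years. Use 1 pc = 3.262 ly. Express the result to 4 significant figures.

p = 96.80 milli-arcseconds = 0.09680 arcsec.
d = 1/p = 1/0.09680 = 10.331 pc.
In light-years: 10.331 × 3.262 = 33.7 ly.

33.70 light years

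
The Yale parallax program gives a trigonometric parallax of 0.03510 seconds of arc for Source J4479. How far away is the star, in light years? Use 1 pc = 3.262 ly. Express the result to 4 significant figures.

92.93 light years

d = 1/p = 1/0.03510 = 28.49 pc.
In light-years: 28.49 × 3.262 = 92.934 ly.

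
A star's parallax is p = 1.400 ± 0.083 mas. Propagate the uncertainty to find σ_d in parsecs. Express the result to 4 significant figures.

42.35 pc

d = 1/p, so σ_d = σ_p / p².
σ_d = 0.0000830 / (0.001400)² = 0.0000830 / 0.00000196 = 42.347 pc.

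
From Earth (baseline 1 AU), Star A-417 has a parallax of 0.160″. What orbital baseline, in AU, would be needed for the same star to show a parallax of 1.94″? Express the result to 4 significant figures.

12.13 AU

Parallax scales linearly with baseline: p ∝ B, so B = p_target / p_Earth × 1 AU.
B = 1.94 / 0.160 = 12.125 AU.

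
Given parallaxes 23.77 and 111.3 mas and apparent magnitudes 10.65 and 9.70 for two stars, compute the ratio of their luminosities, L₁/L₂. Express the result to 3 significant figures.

d₁ = 1/p₁ = 1/0.02377″ = 42.07 pc; d₂ = 1/p₂ = 1/0.1113″ = 8.9847 pc.
M₁ = m₁ − 5 log₁₀ d₁ + 5 = 10.65 − 8.1199 + 5 = 7.5301.
M₂ = 9.70 − 4.7675 + 5 = 9.9325.
L₁/L₂ = 10^(0.4(M₂ − M₁)) = 10^(0.4 × 2.4024) = 10^0.96096 = 9.1403.

L₁/L₂ = 9.14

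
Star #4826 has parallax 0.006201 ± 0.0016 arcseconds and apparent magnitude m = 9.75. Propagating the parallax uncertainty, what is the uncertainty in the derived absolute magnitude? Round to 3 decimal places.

M = m − 5 log₁₀ d + 5 = m + 5 log₁₀ p + 5, so ∂M/∂p = 5/(p ln 10).
σ_M = (5/ln 10) · (σ_p/p) = 2.1715 × 0.0016/0.006201 = 2.1715 × 0.25802 = 0.56029.

σ_M = 0.560 mag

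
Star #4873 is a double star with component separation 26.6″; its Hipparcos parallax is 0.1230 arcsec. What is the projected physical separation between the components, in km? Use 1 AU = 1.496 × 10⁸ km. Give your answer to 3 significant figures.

d = 1/p = 1/0.1230″ = 8.1301 pc.
At distance d (pc), an angle of θ arcsec spans θ·d AU: s = 26.6 × 8.1301 = 216.26 AU.
= 216.26 × 1.496 × 10⁸ km = 3.2352 × 10^10 km.

3.24 × 10^10 km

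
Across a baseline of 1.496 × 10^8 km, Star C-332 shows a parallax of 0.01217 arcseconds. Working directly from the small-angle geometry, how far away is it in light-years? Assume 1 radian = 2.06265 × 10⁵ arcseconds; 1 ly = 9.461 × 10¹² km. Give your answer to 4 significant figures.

268.0 ly

θ = 0.01217″ = 0.01217/206265 = 5.9002 × 10^-8 rad.
d = B/θ = (1.496 × 10^8) / (5.9002 × 10^-8) = 2.5355 × 10^15 km = (2.5355 × 10^15) / (9.461 × 10^12) ly = 267.99 ly.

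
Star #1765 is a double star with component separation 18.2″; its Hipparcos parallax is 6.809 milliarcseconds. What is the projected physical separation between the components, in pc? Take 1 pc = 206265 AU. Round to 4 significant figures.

0.01296 pc

d = 1/p = 1/0.006809″ = 146.86 pc.
At distance d (pc), an angle of θ arcsec spans θ·d AU: s = 18.2 × 146.86 = 2672.9 AU.
= 2672.9 / 206265 = 0.012959 pc.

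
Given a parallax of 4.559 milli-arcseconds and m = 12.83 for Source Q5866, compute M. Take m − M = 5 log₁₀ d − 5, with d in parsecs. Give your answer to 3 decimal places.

M = 6.124

d = 1/p = 1/0.004559″ = 219.35 pc.
m − M = 5 log₁₀(219.35) − 5 = 11.7057 − 5 = 6.7057.
M = m − (m − M) = 12.83 − 6.7057 = 6.124.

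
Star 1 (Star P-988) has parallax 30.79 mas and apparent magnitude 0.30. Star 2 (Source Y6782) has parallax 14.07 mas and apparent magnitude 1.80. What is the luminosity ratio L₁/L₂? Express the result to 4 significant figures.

d₁ = 1/p₁ = 1/0.03079″ = 32.478 pc; d₂ = 1/p₂ = 1/0.01407″ = 71.073 pc.
M₁ = m₁ − 5 log₁₀ d₁ + 5 = 0.30 − 7.5579 + 5 = -2.2579.
M₂ = 1.80 − 9.2585 + 5 = -2.4585.
L₁/L₂ = 10^(0.4(M₂ − M₁)) = 10^(0.4 × (-0.2006)) = 10^(-0.08024) = 0.8313.

L₁/L₂ = 0.8313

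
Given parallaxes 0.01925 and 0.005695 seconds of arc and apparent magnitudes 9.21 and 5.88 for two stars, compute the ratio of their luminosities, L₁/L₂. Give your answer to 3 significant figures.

L₁/L₂ = 0.00407

d₁ = 1/p₁ = 1/0.01925″ = 51.948 pc; d₂ = 1/p₂ = 1/0.005695″ = 175.59 pc.
M₁ = m₁ − 5 log₁₀ d₁ + 5 = 9.21 − 8.5778 + 5 = 5.6322.
M₂ = 5.88 − 11.2225 + 5 = -0.3425.
L₁/L₂ = 10^(0.4(M₂ − M₁)) = 10^(0.4 × (-5.9747)) = 10^(-2.38988) = 0.0040749.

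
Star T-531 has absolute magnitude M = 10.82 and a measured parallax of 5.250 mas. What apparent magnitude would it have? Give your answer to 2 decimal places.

d = 1/p = 1/0.005250″ = 190.48 pc.
m − M = 5 log₁₀ d − 5 = 5 log₁₀(190.48) − 5 = 11.3992 − 5 = 6.3992.
m = M + (m − M) = 10.82 + 6.3992 = 17.22.

m = 17.22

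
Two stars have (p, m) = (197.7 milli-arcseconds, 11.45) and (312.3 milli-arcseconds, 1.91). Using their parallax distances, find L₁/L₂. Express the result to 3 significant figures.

d₁ = 1/p₁ = 1/0.1977″ = 5.0582 pc; d₂ = 1/p₂ = 1/0.3123″ = 3.202 pc.
M₁ = m₁ − 5 log₁₀ d₁ + 5 = 11.45 − 3.5200 + 5 = 12.9300.
M₂ = 1.91 − 2.5271 + 5 = 4.3829.
L₁/L₂ = 10^(0.4(M₂ − M₁)) = 10^(0.4 × (-8.5471)) = 10^(-3.41884) = 0.00038121.

L₁/L₂ = 0.000381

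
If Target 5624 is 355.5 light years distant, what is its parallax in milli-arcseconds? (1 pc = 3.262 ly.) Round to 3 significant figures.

d = 355.5 ly ÷ 3.262 = 108.98 pc.
p = 1/d = 1/108.98 = 0.009176 arcsec.
= 0.009176 × 1000 = 9.176 mas.

9.18 mas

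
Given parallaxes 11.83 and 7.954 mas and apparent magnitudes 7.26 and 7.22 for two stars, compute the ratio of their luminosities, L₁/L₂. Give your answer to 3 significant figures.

d₁ = 1/p₁ = 1/0.01183″ = 84.531 pc; d₂ = 1/p₂ = 1/0.007954″ = 125.72 pc.
M₁ = m₁ − 5 log₁₀ d₁ + 5 = 7.26 − 9.6351 + 5 = 2.6249.
M₂ = 7.22 − 10.4970 + 5 = 1.7230.
L₁/L₂ = 10^(0.4(M₂ − M₁)) = 10^(0.4 × (-0.9019)) = 10^(-0.36076) = 0.43575.

L₁/L₂ = 0.436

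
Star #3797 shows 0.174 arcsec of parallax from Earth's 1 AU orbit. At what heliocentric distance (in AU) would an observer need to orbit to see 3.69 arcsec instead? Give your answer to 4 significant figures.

21.21 AU

Parallax scales linearly with baseline: p ∝ B, so B = p_target / p_Earth × 1 AU.
B = 3.69 / 0.174 = 21.207 AU.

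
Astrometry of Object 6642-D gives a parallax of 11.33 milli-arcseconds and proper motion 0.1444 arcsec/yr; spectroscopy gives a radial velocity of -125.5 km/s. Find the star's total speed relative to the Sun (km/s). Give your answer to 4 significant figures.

d = 1/p = 1/0.01133″ = 88.261 pc.
v_t = 4.740 μ d = 4.740 × 0.1444 × 88.261 = 60.411 km/s.
v = √(v_r² + v_t²) = √((-125.5)² + 60.411²) = √19399.7 = 139.28 km/s.

139.3 km/s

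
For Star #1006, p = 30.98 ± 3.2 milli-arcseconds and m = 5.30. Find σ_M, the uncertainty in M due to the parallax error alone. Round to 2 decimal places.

M = m − 5 log₁₀ d + 5 = m + 5 log₁₀ p + 5, so ∂M/∂p = 5/(p ln 10).
σ_M = (5/ln 10) · (σ_p/p) = 2.1715 × 3.2/30.98 = 2.1715 × 0.10329 = 0.22429.

σ_M = 0.22 mag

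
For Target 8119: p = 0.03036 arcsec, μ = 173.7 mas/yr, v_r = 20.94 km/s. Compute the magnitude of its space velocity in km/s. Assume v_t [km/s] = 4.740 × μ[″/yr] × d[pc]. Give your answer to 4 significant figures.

d = 1/p = 1/0.03036″ = 32.938 pc.
μ = 173.7 mas/yr = 0.1737 ″/yr.
v_t = 4.740 μ d = 4.740 × 0.1737 × 32.938 = 27.119 km/s.
v = √(v_r² + v_t²) = √(20.94² + 27.119²) = √1173.92 = 34.263 km/s.

34.26 km/s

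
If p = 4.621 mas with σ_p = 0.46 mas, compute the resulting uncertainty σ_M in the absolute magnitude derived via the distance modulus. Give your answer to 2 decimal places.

σ_M = 0.22 mag

M = m − 5 log₁₀ d + 5 = m + 5 log₁₀ p + 5, so ∂M/∂p = 5/(p ln 10).
σ_M = (5/ln 10) · (σ_p/p) = 2.1715 × 0.46/4.621 = 2.1715 × 0.099546 = 0.21616.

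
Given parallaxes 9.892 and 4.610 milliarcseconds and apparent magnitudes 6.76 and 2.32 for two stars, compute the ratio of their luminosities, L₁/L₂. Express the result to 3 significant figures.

L₁/L₂ = 0.00364

d₁ = 1/p₁ = 1/0.009892″ = 101.09 pc; d₂ = 1/p₂ = 1/0.004610″ = 216.92 pc.
M₁ = m₁ − 5 log₁₀ d₁ + 5 = 6.76 − 10.0235 + 5 = 1.7365.
M₂ = 2.32 − 11.6815 + 5 = -4.3615.
L₁/L₂ = 10^(0.4(M₂ − M₁)) = 10^(0.4 × (-6.0980)) = 10^(-2.43920) = 0.0036375.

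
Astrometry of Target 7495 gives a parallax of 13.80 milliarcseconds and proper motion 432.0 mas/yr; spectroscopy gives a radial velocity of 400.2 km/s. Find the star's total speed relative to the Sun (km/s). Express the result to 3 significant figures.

d = 1/p = 1/0.01380″ = 72.464 pc.
μ = 432.0 mas/yr = 0.4320 ″/yr.
v_t = 4.740 μ d = 4.740 × 0.4320 × 72.464 = 148.38 km/s.
v = √(v_r² + v_t²) = √(400.2² + 148.38²) = √182177 = 426.82 km/s.

427 km/s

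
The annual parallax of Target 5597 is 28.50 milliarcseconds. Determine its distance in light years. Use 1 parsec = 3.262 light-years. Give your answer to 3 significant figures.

114 light years

p = 28.50 milliarcseconds = 0.02850 arcsec.
d = 1/p = 1/0.02850 = 35.088 pc.
In light-years: 35.088 × 3.262 = 114.46 ly.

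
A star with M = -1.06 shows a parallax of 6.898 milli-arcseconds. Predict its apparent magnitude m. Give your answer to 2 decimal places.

m = 4.75

d = 1/p = 1/0.006898″ = 144.97 pc.
m − M = 5 log₁₀ d − 5 = 5 log₁₀(144.97) − 5 = 10.8064 − 5 = 5.8064.
m = M + (m − M) = -1.06 + 5.8064 = 4.75.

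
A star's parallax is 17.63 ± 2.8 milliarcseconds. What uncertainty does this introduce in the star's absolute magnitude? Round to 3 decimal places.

σ_M = 0.345 mag

M = m − 5 log₁₀ d + 5 = m + 5 log₁₀ p + 5, so ∂M/∂p = 5/(p ln 10).
σ_M = (5/ln 10) · (σ_p/p) = 2.1715 × 2.8/17.63 = 2.1715 × 0.15882 = 0.34488.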